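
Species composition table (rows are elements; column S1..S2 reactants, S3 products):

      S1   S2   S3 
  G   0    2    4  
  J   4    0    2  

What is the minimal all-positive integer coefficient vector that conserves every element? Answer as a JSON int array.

Coefficients: [1, 4, 2]

G: 1·0+4·2 = 8 | 2·4 = 8
J: 1·4+4·0 = 4 | 2·2 = 4
gcd(1,4,2) = 1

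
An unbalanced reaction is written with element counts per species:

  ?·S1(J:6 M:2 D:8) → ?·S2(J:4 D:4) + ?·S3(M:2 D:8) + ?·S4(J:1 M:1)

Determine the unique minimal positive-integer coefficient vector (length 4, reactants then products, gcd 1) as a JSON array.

Coefficients: [5, 6, 2, 6]

J: 5·6 = 30 | 6·4+2·0+6·1 = 30
M: 5·2 = 10 | 6·0+2·2+6·1 = 10
D: 5·8 = 40 | 6·4+2·8+6·0 = 40
gcd(5,6,2,6) = 1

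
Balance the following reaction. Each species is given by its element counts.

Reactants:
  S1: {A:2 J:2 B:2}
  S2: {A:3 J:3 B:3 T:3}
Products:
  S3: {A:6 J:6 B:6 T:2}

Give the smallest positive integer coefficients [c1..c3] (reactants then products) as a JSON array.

Coefficients: [6, 2, 3]

A: 6·2+2·3 = 18 | 3·6 = 18
J: 6·2+2·3 = 18 | 3·6 = 18
B: 6·2+2·3 = 18 | 3·6 = 18
T: 6·0+2·3 = 6 | 3·2 = 6
gcd(6,2,3) = 1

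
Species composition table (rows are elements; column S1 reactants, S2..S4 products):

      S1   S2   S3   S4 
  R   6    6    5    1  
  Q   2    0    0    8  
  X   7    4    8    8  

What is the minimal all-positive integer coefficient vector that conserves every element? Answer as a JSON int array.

Coefficients: [4, 3, 1, 1]

R: 4·6 = 24 | 3·6+1·5+1·1 = 24
Q: 4·2 = 8 | 3·0+1·0+1·8 = 8
X: 4·7 = 28 | 3·4+1·8+1·8 = 28
gcd(4,3,1,1) = 1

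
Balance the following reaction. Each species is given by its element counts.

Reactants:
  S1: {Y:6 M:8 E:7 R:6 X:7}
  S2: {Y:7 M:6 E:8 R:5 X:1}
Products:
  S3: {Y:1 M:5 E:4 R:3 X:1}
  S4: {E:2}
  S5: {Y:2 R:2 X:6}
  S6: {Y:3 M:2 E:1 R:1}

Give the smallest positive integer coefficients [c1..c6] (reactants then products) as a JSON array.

Y: 3·6+1·7 = 25 | 4·1+4·0+3·2+5·3 = 25
M: 3·8+1·6 = 30 | 4·5+4·0+3·0+5·2 = 30
E: 3·7+1·8 = 29 | 4·4+4·2+3·0+5·1 = 29
R: 3·6+1·5 = 23 | 4·3+4·0+3·2+5·1 = 23
X: 3·7+1·1 = 22 | 4·1+4·0+3·6+5·0 = 22
gcd(3,1,4,4,3,5) = 1

Coefficients: [3, 1, 4, 4, 3, 5]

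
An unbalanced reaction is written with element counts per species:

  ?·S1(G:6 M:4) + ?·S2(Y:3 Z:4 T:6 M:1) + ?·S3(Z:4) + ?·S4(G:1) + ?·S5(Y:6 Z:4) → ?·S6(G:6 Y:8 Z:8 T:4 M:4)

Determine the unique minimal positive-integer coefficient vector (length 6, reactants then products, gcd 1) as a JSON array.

G: 5·6+4·0+2·0+6·1+6·0 = 36 | 6·6 = 36
Y: 5·0+4·3+2·0+6·0+6·6 = 48 | 6·8 = 48
Z: 5·0+4·4+2·4+6·0+6·4 = 48 | 6·8 = 48
T: 5·0+4·6+2·0+6·0+6·0 = 24 | 6·4 = 24
M: 5·4+4·1+2·0+6·0+6·0 = 24 | 6·4 = 24
gcd(5,4,2,6,6,6) = 1

Coefficients: [5, 4, 2, 6, 6, 6]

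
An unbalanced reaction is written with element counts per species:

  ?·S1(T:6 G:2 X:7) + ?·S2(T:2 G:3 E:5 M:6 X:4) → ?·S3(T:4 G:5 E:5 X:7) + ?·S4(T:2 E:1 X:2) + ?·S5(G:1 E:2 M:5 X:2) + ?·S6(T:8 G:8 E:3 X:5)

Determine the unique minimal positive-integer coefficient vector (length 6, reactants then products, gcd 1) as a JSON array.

Coefficients: [2, 5, 1, 5, 6, 1]

T: 2·6+5·2 = 22 | 1·4+5·2+6·0+1·8 = 22
G: 2·2+5·3 = 19 | 1·5+5·0+6·1+1·8 = 19
E: 2·0+5·5 = 25 | 1·5+5·1+6·2+1·3 = 25
M: 2·0+5·6 = 30 | 1·0+5·0+6·5+1·0 = 30
X: 2·7+5·4 = 34 | 1·7+5·2+6·2+1·5 = 34
gcd(2,5,1,5,6,1) = 1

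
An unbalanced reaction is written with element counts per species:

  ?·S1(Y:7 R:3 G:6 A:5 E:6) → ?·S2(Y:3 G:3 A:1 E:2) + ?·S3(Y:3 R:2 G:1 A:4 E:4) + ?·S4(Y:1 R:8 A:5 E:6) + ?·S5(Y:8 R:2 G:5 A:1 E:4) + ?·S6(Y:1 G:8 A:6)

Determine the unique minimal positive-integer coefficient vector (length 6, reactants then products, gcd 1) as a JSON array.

Coefficients: [6, 5, 3, 1, 2, 1]

Y: 6·7 = 42 | 5·3+3·3+1·1+2·8+1·1 = 42
R: 6·3 = 18 | 5·0+3·2+1·8+2·2+1·0 = 18
G: 6·6 = 36 | 5·3+3·1+1·0+2·5+1·8 = 36
A: 6·5 = 30 | 5·1+3·4+1·5+2·1+1·6 = 30
E: 6·6 = 36 | 5·2+3·4+1·6+2·4+1·0 = 36
gcd(6,5,3,1,2,1) = 1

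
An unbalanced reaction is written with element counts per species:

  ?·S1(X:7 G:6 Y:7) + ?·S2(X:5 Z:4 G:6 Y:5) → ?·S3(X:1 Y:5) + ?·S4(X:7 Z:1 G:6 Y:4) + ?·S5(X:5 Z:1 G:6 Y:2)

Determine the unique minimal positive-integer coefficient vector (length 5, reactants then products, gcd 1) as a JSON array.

Coefficients: [6, 2, 6, 3, 5]

X: 6·7+2·5 = 52 | 6·1+3·7+5·5 = 52
Z: 6·0+2·4 = 8 | 6·0+3·1+5·1 = 8
G: 6·6+2·6 = 48 | 6·0+3·6+5·6 = 48
Y: 6·7+2·5 = 52 | 6·5+3·4+5·2 = 52
gcd(6,2,6,3,5) = 1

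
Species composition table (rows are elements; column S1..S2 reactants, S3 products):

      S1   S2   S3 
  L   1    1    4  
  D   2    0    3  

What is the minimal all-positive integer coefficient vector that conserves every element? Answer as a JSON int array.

L: 3·1+5·1 = 8 | 2·4 = 8
D: 3·2+5·0 = 6 | 2·3 = 6
gcd(3,5,2) = 1

Coefficients: [3, 5, 2]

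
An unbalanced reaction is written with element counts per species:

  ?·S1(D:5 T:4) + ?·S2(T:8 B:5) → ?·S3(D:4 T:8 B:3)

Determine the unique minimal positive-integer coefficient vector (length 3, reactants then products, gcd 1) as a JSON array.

Coefficients: [4, 3, 5]

D: 4·5+3·0 = 20 | 5·4 = 20
T: 4·4+3·8 = 40 | 5·8 = 40
B: 4·0+3·5 = 15 | 5·3 = 15
gcd(4,3,5) = 1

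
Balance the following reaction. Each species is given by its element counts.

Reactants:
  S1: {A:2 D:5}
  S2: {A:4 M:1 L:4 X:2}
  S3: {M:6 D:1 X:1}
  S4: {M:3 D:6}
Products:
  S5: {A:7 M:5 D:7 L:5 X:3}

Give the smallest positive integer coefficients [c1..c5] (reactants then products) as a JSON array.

Coefficients: [4, 5, 2, 1, 4]

A: 4·2+5·4+2·0+1·0 = 28 | 4·7 = 28
M: 4·0+5·1+2·6+1·3 = 20 | 4·5 = 20
D: 4·5+5·0+2·1+1·6 = 28 | 4·7 = 28
L: 4·0+5·4+2·0+1·0 = 20 | 4·5 = 20
X: 4·0+5·2+2·1+1·0 = 12 | 4·3 = 12
gcd(4,5,2,1,4) = 1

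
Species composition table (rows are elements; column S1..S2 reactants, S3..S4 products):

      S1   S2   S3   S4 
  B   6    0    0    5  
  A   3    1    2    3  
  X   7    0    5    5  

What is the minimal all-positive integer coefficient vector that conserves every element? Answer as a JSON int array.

Coefficients: [5, 5, 1, 6]

B: 5·6+5·0 = 30 | 1·0+6·5 = 30
A: 5·3+5·1 = 20 | 1·2+6·3 = 20
X: 5·7+5·0 = 35 | 1·5+6·5 = 35
gcd(5,5,1,6) = 1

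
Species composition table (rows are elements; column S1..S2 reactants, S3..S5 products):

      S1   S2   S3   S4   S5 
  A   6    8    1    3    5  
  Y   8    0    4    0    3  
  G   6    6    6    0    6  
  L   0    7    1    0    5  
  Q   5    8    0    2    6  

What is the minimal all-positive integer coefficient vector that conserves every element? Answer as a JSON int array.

A: 2·6+3·8 = 36 | 1·1+5·3+4·5 = 36
Y: 2·8+3·0 = 16 | 1·4+5·0+4·3 = 16
G: 2·6+3·6 = 30 | 1·6+5·0+4·6 = 30
L: 2·0+3·7 = 21 | 1·1+5·0+4·5 = 21
Q: 2·5+3·8 = 34 | 1·0+5·2+4·6 = 34
gcd(2,3,1,5,4) = 1

Coefficients: [2, 3, 1, 5, 4]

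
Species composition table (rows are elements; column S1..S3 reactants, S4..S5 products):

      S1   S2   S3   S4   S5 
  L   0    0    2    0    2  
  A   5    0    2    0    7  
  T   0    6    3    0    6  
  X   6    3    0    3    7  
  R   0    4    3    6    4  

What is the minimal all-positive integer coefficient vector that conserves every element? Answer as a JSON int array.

Coefficients: [6, 3, 6, 1, 6]

L: 6·0+3·0+6·2 = 12 | 1·0+6·2 = 12
A: 6·5+3·0+6·2 = 42 | 1·0+6·7 = 42
T: 6·0+3·6+6·3 = 36 | 1·0+6·6 = 36
X: 6·6+3·3+6·0 = 45 | 1·3+6·7 = 45
R: 6·0+3·4+6·3 = 30 | 1·6+6·4 = 30
gcd(6,3,6,1,6) = 1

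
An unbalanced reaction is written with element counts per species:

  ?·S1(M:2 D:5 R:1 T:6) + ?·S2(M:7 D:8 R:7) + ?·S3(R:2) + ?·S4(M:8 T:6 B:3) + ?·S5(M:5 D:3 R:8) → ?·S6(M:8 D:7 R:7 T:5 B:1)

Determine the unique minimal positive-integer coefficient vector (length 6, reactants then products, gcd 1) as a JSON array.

M: 3·2+3·7+5·0+2·8+1·5 = 48 | 6·8 = 48
D: 3·5+3·8+5·0+2·0+1·3 = 42 | 6·7 = 42
R: 3·1+3·7+5·2+2·0+1·8 = 42 | 6·7 = 42
T: 3·6+3·0+5·0+2·6+1·0 = 30 | 6·5 = 30
B: 3·0+3·0+5·0+2·3+1·0 = 6 | 6·1 = 6
gcd(3,3,5,2,1,6) = 1

Coefficients: [3, 3, 5, 2, 1, 6]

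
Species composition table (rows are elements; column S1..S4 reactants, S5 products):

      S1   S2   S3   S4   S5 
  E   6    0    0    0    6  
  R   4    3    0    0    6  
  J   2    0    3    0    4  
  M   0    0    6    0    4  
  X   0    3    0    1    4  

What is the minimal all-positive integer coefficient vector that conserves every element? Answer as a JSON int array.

Coefficients: [3, 2, 2, 6, 3]

E: 3·6+2·0+2·0+6·0 = 18 | 3·6 = 18
R: 3·4+2·3+2·0+6·0 = 18 | 3·6 = 18
J: 3·2+2·0+2·3+6·0 = 12 | 3·4 = 12
M: 3·0+2·0+2·6+6·0 = 12 | 3·4 = 12
X: 3·0+2·3+2·0+6·1 = 12 | 3·4 = 12
gcd(3,2,2,6,3) = 1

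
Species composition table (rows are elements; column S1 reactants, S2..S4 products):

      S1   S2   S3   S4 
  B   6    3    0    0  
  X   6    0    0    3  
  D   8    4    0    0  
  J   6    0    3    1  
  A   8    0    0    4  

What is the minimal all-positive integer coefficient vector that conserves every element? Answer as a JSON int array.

Coefficients: [3, 6, 4, 6]

B: 3·6 = 18 | 6·3+4·0+6·0 = 18
X: 3·6 = 18 | 6·0+4·0+6·3 = 18
D: 3·8 = 24 | 6·4+4·0+6·0 = 24
J: 3·6 = 18 | 6·0+4·3+6·1 = 18
A: 3·8 = 24 | 6·0+4·0+6·4 = 24
gcd(3,6,4,6) = 1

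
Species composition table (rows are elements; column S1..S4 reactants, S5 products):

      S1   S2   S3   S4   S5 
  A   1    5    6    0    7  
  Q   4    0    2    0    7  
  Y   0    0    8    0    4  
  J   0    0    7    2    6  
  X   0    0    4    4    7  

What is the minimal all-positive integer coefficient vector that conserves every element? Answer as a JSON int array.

Coefficients: [6, 2, 2, 5, 4]

A: 6·1+2·5+2·6+5·0 = 28 | 4·7 = 28
Q: 6·4+2·0+2·2+5·0 = 28 | 4·7 = 28
Y: 6·0+2·0+2·8+5·0 = 16 | 4·4 = 16
J: 6·0+2·0+2·7+5·2 = 24 | 4·6 = 24
X: 6·0+2·0+2·4+5·4 = 28 | 4·7 = 28
gcd(6,2,2,5,4) = 1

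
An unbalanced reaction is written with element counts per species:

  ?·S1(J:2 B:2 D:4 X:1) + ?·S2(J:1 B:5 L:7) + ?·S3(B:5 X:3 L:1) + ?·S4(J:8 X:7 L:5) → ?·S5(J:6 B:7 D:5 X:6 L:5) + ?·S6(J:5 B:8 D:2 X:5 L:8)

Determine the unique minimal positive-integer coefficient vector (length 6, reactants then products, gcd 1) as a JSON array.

Coefficients: [4, 3, 3, 2, 2, 3]

J: 4·2+3·1+3·0+2·8 = 27 | 2·6+3·5 = 27
B: 4·2+3·5+3·5+2·0 = 38 | 2·7+3·8 = 38
D: 4·4+3·0+3·0+2·0 = 16 | 2·5+3·2 = 16
X: 4·1+3·0+3·3+2·7 = 27 | 2·6+3·5 = 27
L: 4·0+3·7+3·1+2·5 = 34 | 2·5+3·8 = 34
gcd(4,3,3,2,2,3) = 1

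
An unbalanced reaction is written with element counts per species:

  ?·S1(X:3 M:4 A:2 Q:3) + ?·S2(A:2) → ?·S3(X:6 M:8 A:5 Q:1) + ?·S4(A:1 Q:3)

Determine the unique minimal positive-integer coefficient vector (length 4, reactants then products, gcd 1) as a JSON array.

Coefficients: [6, 4, 3, 5]

X: 6·3+4·0 = 18 | 3·6+5·0 = 18
M: 6·4+4·0 = 24 | 3·8+5·0 = 24
A: 6·2+4·2 = 20 | 3·5+5·1 = 20
Q: 6·3+4·0 = 18 | 3·1+5·3 = 18
gcd(6,4,3,5) = 1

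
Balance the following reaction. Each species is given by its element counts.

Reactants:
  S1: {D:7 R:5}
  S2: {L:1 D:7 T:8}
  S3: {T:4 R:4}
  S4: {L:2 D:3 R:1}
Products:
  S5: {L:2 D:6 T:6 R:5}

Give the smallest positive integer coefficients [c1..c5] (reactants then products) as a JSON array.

L: 1·0+2·1+5·0+5·2 = 12 | 6·2 = 12
D: 1·7+2·7+5·0+5·3 = 36 | 6·6 = 36
T: 1·0+2·8+5·4+5·0 = 36 | 6·6 = 36
R: 1·5+2·0+5·4+5·1 = 30 | 6·5 = 30
gcd(1,2,5,5,6) = 1

Coefficients: [1, 2, 5, 5, 6]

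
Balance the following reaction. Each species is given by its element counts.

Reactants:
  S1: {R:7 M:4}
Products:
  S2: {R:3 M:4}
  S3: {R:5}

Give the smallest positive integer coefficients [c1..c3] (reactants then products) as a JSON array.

Coefficients: [5, 5, 4]

R: 5·7 = 35 | 5·3+4·5 = 35
M: 5·4 = 20 | 5·4+4·0 = 20
gcd(5,5,4) = 1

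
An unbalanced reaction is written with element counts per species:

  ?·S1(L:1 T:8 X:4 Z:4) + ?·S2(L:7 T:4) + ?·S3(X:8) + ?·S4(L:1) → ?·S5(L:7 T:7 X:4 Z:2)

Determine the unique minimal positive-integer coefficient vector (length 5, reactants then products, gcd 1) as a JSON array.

Coefficients: [2, 3, 1, 5, 4]

L: 2·1+3·7+1·0+5·1 = 28 | 4·7 = 28
T: 2·8+3·4+1·0+5·0 = 28 | 4·7 = 28
X: 2·4+3·0+1·8+5·0 = 16 | 4·4 = 16
Z: 2·4+3·0+1·0+5·0 = 8 | 4·2 = 8
gcd(2,3,1,5,4) = 1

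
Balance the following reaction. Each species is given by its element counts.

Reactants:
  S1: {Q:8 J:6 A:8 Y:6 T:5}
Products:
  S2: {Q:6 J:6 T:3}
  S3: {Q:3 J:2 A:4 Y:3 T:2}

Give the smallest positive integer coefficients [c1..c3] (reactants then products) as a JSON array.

Coefficients: [3, 1, 6]

Q: 3·8 = 24 | 1·6+6·3 = 24
J: 3·6 = 18 | 1·6+6·2 = 18
A: 3·8 = 24 | 1·0+6·4 = 24
Y: 3·6 = 18 | 1·0+6·3 = 18
T: 3·5 = 15 | 1·3+6·2 = 15
gcd(3,1,6) = 1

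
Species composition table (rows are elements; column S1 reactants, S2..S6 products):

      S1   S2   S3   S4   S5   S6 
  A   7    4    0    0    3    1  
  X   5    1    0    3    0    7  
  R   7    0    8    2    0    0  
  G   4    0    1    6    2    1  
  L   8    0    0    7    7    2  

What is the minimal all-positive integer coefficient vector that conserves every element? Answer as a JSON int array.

A: 6·7 = 42 | 6·4+5·0+1·0+5·3+3·1 = 42
X: 6·5 = 30 | 6·1+5·0+1·3+5·0+3·7 = 30
R: 6·7 = 42 | 6·0+5·8+1·2+5·0+3·0 = 42
G: 6·4 = 24 | 6·0+5·1+1·6+5·2+3·1 = 24
L: 6·8 = 48 | 6·0+5·0+1·7+5·7+3·2 = 48
gcd(6,6,5,1,5,3) = 1

Coefficients: [6, 6, 5, 1, 5, 3]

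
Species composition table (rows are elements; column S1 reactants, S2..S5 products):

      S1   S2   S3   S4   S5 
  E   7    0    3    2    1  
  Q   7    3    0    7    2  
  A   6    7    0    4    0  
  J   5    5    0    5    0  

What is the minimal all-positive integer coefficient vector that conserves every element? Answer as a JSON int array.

Coefficients: [3, 2, 5, 1, 4]

E: 3·7 = 21 | 2·0+5·3+1·2+4·1 = 21
Q: 3·7 = 21 | 2·3+5·0+1·7+4·2 = 21
A: 3·6 = 18 | 2·7+5·0+1·4+4·0 = 18
J: 3·5 = 15 | 2·5+5·0+1·5+4·0 = 15
gcd(3,2,5,1,4) = 1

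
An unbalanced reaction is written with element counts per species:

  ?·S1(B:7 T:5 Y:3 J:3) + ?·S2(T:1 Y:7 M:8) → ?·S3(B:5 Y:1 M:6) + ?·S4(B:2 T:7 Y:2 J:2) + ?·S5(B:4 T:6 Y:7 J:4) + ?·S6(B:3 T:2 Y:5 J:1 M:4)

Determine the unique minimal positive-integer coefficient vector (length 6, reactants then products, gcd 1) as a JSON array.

B: 5·7+4·0 = 35 | 2·5+1·2+2·4+5·3 = 35
T: 5·5+4·1 = 29 | 2·0+1·7+2·6+5·2 = 29
Y: 5·3+4·7 = 43 | 2·1+1·2+2·7+5·5 = 43
J: 5·3+4·0 = 15 | 2·0+1·2+2·4+5·1 = 15
M: 5·0+4·8 = 32 | 2·6+1·0+2·0+5·4 = 32
gcd(5,4,2,1,2,5) = 1

Coefficients: [5, 4, 2, 1, 2, 5]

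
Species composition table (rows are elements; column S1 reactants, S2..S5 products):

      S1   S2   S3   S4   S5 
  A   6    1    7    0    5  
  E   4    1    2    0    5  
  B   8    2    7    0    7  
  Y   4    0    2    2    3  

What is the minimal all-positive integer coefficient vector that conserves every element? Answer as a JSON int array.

Coefficients: [5, 6, 2, 5, 2]

A: 5·6 = 30 | 6·1+2·7+5·0+2·5 = 30
E: 5·4 = 20 | 6·1+2·2+5·0+2·5 = 20
B: 5·8 = 40 | 6·2+2·7+5·0+2·7 = 40
Y: 5·4 = 20 | 6·0+2·2+5·2+2·3 = 20
gcd(5,6,2,5,2) = 1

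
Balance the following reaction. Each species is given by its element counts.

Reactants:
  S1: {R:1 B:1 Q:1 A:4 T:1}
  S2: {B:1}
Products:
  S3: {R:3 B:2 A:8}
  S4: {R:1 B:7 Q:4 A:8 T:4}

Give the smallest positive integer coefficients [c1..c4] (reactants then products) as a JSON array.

Coefficients: [4, 5, 1, 1]

R: 4·1+5·0 = 4 | 1·3+1·1 = 4
B: 4·1+5·1 = 9 | 1·2+1·7 = 9
Q: 4·1+5·0 = 4 | 1·0+1·4 = 4
A: 4·4+5·0 = 16 | 1·8+1·8 = 16
T: 4·1+5·0 = 4 | 1·0+1·4 = 4
gcd(4,5,1,1) = 1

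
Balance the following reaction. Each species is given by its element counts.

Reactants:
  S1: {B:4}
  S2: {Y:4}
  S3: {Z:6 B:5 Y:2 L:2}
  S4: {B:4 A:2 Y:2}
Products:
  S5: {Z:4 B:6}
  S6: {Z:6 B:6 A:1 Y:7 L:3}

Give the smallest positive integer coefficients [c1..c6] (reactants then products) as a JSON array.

Z: 1·0+3·0+6·6+2·0 = 36 | 3·4+4·6 = 36
B: 1·4+3·0+6·5+2·4 = 42 | 3·6+4·6 = 42
A: 1·0+3·0+6·0+2·2 = 4 | 3·0+4·1 = 4
Y: 1·0+3·4+6·2+2·2 = 28 | 3·0+4·7 = 28
L: 1·0+3·0+6·2+2·0 = 12 | 3·0+4·3 = 12
gcd(1,3,6,2,3,4) = 1

Coefficients: [1, 3, 6, 2, 3, 4]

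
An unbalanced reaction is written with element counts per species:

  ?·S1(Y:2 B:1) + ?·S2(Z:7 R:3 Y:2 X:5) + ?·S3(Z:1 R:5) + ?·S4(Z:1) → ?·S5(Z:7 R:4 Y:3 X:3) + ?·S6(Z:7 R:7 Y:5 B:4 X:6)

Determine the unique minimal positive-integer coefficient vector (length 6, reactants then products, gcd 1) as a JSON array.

Coefficients: [4, 3, 2, 5, 3, 1]

Z: 4·0+3·7+2·1+5·1 = 28 | 3·7+1·7 = 28
R: 4·0+3·3+2·5+5·0 = 19 | 3·4+1·7 = 19
Y: 4·2+3·2+2·0+5·0 = 14 | 3·3+1·5 = 14
B: 4·1+3·0+2·0+5·0 = 4 | 3·0+1·4 = 4
X: 4·0+3·5+2·0+5·0 = 15 | 3·3+1·6 = 15
gcd(4,3,2,5,3,1) = 1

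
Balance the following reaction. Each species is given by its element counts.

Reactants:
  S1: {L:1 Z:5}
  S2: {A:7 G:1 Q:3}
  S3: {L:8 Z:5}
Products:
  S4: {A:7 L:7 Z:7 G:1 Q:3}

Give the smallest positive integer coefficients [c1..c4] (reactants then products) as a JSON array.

Coefficients: [3, 5, 4, 5]

A: 3·0+5·7+4·0 = 35 | 5·7 = 35
L: 3·1+5·0+4·8 = 35 | 5·7 = 35
Z: 3·5+5·0+4·5 = 35 | 5·7 = 35
G: 3·0+5·1+4·0 = 5 | 5·1 = 5
Q: 3·0+5·3+4·0 = 15 | 5·3 = 15
gcd(3,5,4,5) = 1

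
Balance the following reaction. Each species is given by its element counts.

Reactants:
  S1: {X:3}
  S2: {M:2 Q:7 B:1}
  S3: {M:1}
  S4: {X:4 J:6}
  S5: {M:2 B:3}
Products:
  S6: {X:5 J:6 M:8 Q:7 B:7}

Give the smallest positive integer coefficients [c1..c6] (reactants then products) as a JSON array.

Coefficients: [1, 3, 6, 3, 6, 3]

X: 1·3+3·0+6·0+3·4+6·0 = 15 | 3·5 = 15
J: 1·0+3·0+6·0+3·6+6·0 = 18 | 3·6 = 18
M: 1·0+3·2+6·1+3·0+6·2 = 24 | 3·8 = 24
Q: 1·0+3·7+6·0+3·0+6·0 = 21 | 3·7 = 21
B: 1·0+3·1+6·0+3·0+6·3 = 21 | 3·7 = 21
gcd(1,3,6,3,6,3) = 1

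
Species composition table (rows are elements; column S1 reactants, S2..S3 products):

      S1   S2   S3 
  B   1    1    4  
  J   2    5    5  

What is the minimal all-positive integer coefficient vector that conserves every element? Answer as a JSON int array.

B: 5·1 = 5 | 1·1+1·4 = 5
J: 5·2 = 10 | 1·5+1·5 = 10
gcd(5,1,1) = 1

Coefficients: [5, 1, 1]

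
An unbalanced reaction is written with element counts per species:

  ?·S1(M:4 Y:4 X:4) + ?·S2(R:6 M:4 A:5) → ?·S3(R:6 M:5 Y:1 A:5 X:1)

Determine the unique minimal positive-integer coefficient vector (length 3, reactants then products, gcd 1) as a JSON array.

Coefficients: [1, 4, 4]

R: 1·0+4·6 = 24 | 4·6 = 24
M: 1·4+4·4 = 20 | 4·5 = 20
Y: 1·4+4·0 = 4 | 4·1 = 4
A: 1·0+4·5 = 20 | 4·5 = 20
X: 1·4+4·0 = 4 | 4·1 = 4
gcd(1,4,4) = 1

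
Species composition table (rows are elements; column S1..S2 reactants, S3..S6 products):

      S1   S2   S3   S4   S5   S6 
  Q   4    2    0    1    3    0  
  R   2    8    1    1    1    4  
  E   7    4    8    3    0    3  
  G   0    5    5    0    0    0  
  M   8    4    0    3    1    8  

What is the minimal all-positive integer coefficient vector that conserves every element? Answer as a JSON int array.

Coefficients: [5, 2, 2, 6, 6, 3]

Q: 5·4+2·2 = 24 | 2·0+6·1+6·3+3·0 = 24
R: 5·2+2·8 = 26 | 2·1+6·1+6·1+3·4 = 26
E: 5·7+2·4 = 43 | 2·8+6·3+6·0+3·3 = 43
G: 5·0+2·5 = 10 | 2·5+6·0+6·0+3·0 = 10
M: 5·8+2·4 = 48 | 2·0+6·3+6·1+3·8 = 48
gcd(5,2,2,6,6,3) = 1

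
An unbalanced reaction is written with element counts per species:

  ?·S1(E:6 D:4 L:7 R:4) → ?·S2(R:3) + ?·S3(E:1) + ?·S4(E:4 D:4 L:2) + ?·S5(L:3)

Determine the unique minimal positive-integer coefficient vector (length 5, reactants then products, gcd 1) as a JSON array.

E: 3·6 = 18 | 4·0+6·1+3·4+5·0 = 18
D: 3·4 = 12 | 4·0+6·0+3·4+5·0 = 12
L: 3·7 = 21 | 4·0+6·0+3·2+5·3 = 21
R: 3·4 = 12 | 4·3+6·0+3·0+5·0 = 12
gcd(3,4,6,3,5) = 1

Coefficients: [3, 4, 6, 3, 5]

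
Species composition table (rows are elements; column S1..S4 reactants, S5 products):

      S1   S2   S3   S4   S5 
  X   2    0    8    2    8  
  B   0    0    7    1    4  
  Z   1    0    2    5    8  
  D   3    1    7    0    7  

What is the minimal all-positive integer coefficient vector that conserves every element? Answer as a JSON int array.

Coefficients: [6, 3, 2, 6, 5]

X: 6·2+3·0+2·8+6·2 = 40 | 5·8 = 40
B: 6·0+3·0+2·7+6·1 = 20 | 5·4 = 20
Z: 6·1+3·0+2·2+6·5 = 40 | 5·8 = 40
D: 6·3+3·1+2·7+6·0 = 35 | 5·7 = 35
gcd(6,3,2,6,5) = 1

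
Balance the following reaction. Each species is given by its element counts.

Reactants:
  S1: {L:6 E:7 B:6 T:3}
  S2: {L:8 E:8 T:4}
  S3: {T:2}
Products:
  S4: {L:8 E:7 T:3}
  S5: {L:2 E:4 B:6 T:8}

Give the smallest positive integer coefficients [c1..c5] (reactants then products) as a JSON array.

Coefficients: [2, 1, 6, 2, 2]

L: 2·6+1·8+6·0 = 20 | 2·8+2·2 = 20
E: 2·7+1·8+6·0 = 22 | 2·7+2·4 = 22
B: 2·6+1·0+6·0 = 12 | 2·0+2·6 = 12
T: 2·3+1·4+6·2 = 22 | 2·3+2·8 = 22
gcd(2,1,6,2,2) = 1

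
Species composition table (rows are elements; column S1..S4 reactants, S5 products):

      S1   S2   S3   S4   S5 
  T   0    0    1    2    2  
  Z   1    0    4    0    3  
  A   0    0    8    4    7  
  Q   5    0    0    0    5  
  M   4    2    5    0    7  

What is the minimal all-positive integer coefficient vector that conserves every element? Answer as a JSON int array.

Coefficients: [4, 1, 2, 3, 4]

T: 4·0+1·0+2·1+3·2 = 8 | 4·2 = 8
Z: 4·1+1·0+2·4+3·0 = 12 | 4·3 = 12
A: 4·0+1·0+2·8+3·4 = 28 | 4·7 = 28
Q: 4·5+1·0+2·0+3·0 = 20 | 4·5 = 20
M: 4·4+1·2+2·5+3·0 = 28 | 4·7 = 28
gcd(4,1,2,3,4) = 1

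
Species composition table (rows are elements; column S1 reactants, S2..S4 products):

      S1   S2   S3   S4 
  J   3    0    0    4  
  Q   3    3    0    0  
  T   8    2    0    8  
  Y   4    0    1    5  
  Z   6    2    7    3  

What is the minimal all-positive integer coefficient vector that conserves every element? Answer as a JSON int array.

J: 4·3 = 12 | 4·0+1·0+3·4 = 12
Q: 4·3 = 12 | 4·3+1·0+3·0 = 12
T: 4·8 = 32 | 4·2+1·0+3·8 = 32
Y: 4·4 = 16 | 4·0+1·1+3·5 = 16
Z: 4·6 = 24 | 4·2+1·7+3·3 = 24
gcd(4,4,1,3) = 1

Coefficients: [4, 4, 1, 3]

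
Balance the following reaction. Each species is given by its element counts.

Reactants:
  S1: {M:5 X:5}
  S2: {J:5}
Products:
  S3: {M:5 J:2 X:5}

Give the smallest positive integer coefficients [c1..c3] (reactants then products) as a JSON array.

Coefficients: [5, 2, 5]

M: 5·5+2·0 = 25 | 5·5 = 25
J: 5·0+2·5 = 10 | 5·2 = 10
X: 5·5+2·0 = 25 | 5·5 = 25
gcd(5,2,5) = 1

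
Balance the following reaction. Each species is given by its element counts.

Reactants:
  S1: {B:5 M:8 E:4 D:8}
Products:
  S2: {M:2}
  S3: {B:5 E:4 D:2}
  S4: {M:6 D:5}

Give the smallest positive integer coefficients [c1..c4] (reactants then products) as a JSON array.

Coefficients: [5, 2, 5, 6]

B: 5·5 = 25 | 2·0+5·5+6·0 = 25
M: 5·8 = 40 | 2·2+5·0+6·6 = 40
E: 5·4 = 20 | 2·0+5·4+6·0 = 20
D: 5·8 = 40 | 2·0+5·2+6·5 = 40
gcd(5,2,5,6) = 1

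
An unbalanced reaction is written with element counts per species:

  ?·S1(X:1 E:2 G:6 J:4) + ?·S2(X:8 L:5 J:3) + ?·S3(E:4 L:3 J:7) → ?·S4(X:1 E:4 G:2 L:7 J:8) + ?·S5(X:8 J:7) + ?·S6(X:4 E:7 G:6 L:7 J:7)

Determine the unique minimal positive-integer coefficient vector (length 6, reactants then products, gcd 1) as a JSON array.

Coefficients: [3, 4, 5, 3, 3, 2]

X: 3·1+4·8+5·0 = 35 | 3·1+3·8+2·4 = 35
E: 3·2+4·0+5·4 = 26 | 3·4+3·0+2·7 = 26
G: 3·6+4·0+5·0 = 18 | 3·2+3·0+2·6 = 18
L: 3·0+4·5+5·3 = 35 | 3·7+3·0+2·7 = 35
J: 3·4+4·3+5·7 = 59 | 3·8+3·7+2·7 = 59
gcd(3,4,5,3,3,2) = 1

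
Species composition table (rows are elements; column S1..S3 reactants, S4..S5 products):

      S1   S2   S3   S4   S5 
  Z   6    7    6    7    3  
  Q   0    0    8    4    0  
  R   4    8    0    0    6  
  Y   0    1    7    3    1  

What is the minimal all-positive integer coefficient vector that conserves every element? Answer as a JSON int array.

Coefficients: [1, 4, 2, 4, 6]

Z: 1·6+4·7+2·6 = 46 | 4·7+6·3 = 46
Q: 1·0+4·0+2·8 = 16 | 4·4+6·0 = 16
R: 1·4+4·8+2·0 = 36 | 4·0+6·6 = 36
Y: 1·0+4·1+2·7 = 18 | 4·3+6·1 = 18
gcd(1,4,2,4,6) = 1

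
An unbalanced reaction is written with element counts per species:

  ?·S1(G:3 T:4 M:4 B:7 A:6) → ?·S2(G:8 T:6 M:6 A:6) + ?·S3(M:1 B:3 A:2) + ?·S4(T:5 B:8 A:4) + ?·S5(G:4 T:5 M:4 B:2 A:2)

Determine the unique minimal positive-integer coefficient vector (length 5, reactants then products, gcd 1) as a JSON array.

Coefficients: [4, 1, 6, 1, 1]

G: 4·3 = 12 | 1·8+6·0+1·0+1·4 = 12
T: 4·4 = 16 | 1·6+6·0+1·5+1·5 = 16
M: 4·4 = 16 | 1·6+6·1+1·0+1·4 = 16
B: 4·7 = 28 | 1·0+6·3+1·8+1·2 = 28
A: 4·6 = 24 | 1·6+6·2+1·4+1·2 = 24
gcd(4,1,6,1,1) = 1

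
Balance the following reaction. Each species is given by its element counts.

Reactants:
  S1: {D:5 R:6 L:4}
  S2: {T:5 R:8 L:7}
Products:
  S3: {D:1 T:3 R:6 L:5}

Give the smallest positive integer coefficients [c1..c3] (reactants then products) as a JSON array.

Coefficients: [1, 3, 5]

D: 1·5+3·0 = 5 | 5·1 = 5
T: 1·0+3·5 = 15 | 5·3 = 15
R: 1·6+3·8 = 30 | 5·6 = 30
L: 1·4+3·7 = 25 | 5·5 = 25
gcd(1,3,5) = 1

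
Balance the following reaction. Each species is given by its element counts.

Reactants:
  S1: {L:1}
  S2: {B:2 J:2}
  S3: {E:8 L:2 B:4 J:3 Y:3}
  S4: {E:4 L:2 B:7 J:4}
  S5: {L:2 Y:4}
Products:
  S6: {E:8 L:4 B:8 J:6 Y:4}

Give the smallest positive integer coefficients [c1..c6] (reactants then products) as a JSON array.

E: 4·0+5·0+4·8+2·4+2·0 = 40 | 5·8 = 40
L: 4·1+5·0+4·2+2·2+2·2 = 20 | 5·4 = 20
B: 4·0+5·2+4·4+2·7+2·0 = 40 | 5·8 = 40
J: 4·0+5·2+4·3+2·4+2·0 = 30 | 5·6 = 30
Y: 4·0+5·0+4·3+2·0+2·4 = 20 | 5·4 = 20
gcd(4,5,4,2,2,5) = 1

Coefficients: [4, 5, 4, 2, 2, 5]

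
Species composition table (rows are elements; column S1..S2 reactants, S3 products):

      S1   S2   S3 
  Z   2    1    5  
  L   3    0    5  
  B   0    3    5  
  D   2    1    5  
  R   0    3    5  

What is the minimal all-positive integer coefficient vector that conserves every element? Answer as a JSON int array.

Coefficients: [5, 5, 3]

Z: 5·2+5·1 = 15 | 3·5 = 15
L: 5·3+5·0 = 15 | 3·5 = 15
B: 5·0+5·3 = 15 | 3·5 = 15
D: 5·2+5·1 = 15 | 3·5 = 15
R: 5·0+5·3 = 15 | 3·5 = 15
gcd(5,5,3) = 1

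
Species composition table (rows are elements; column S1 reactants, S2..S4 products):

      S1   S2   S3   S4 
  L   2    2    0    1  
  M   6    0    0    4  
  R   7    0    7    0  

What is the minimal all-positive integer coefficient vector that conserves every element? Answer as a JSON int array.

L: 4·2 = 8 | 1·2+4·0+6·1 = 8
M: 4·6 = 24 | 1·0+4·0+6·4 = 24
R: 4·7 = 28 | 1·0+4·7+6·0 = 28
gcd(4,1,4,6) = 1

Coefficients: [4, 1, 4, 6]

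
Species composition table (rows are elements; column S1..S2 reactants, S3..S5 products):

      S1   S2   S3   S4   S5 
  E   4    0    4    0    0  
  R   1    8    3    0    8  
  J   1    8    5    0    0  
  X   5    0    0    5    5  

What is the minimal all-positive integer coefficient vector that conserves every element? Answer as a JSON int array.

Coefficients: [4, 2, 4, 3, 1]

E: 4·4+2·0 = 16 | 4·4+3·0+1·0 = 16
R: 4·1+2·8 = 20 | 4·3+3·0+1·8 = 20
J: 4·1+2·8 = 20 | 4·5+3·0+1·0 = 20
X: 4·5+2·0 = 20 | 4·0+3·5+1·5 = 20
gcd(4,2,4,3,1) = 1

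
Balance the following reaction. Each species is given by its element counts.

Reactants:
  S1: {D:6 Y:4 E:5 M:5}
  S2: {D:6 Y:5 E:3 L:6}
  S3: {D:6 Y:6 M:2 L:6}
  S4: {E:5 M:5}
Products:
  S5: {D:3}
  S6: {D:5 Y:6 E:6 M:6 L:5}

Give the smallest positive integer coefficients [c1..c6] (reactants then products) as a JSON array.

Coefficients: [2, 2, 3, 4, 4, 6]

D: 2·6+2·6+3·6+4·0 = 42 | 4·3+6·5 = 42
Y: 2·4+2·5+3·6+4·0 = 36 | 4·0+6·6 = 36
E: 2·5+2·3+3·0+4·5 = 36 | 4·0+6·6 = 36
M: 2·5+2·0+3·2+4·5 = 36 | 4·0+6·6 = 36
L: 2·0+2·6+3·6+4·0 = 30 | 4·0+6·5 = 30
gcd(2,2,3,4,4,6) = 1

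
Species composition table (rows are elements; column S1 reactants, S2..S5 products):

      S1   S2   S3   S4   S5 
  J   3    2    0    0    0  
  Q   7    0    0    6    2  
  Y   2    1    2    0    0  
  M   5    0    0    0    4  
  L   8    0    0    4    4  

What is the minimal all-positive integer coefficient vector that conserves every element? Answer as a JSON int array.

Coefficients: [4, 6, 1, 3, 5]

J: 4·3 = 12 | 6·2+1·0+3·0+5·0 = 12
Q: 4·7 = 28 | 6·0+1·0+3·6+5·2 = 28
Y: 4·2 = 8 | 6·1+1·2+3·0+5·0 = 8
M: 4·5 = 20 | 6·0+1·0+3·0+5·4 = 20
L: 4·8 = 32 | 6·0+1·0+3·4+5·4 = 32
gcd(4,6,1,3,5) = 1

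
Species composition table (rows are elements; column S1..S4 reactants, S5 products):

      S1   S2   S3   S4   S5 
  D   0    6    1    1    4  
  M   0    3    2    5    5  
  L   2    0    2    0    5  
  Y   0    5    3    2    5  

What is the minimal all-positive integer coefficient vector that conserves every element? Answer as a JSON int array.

Coefficients: [4, 1, 1, 1, 2]

D: 4·0+1·6+1·1+1·1 = 8 | 2·4 = 8
M: 4·0+1·3+1·2+1·5 = 10 | 2·5 = 10
L: 4·2+1·0+1·2+1·0 = 10 | 2·5 = 10
Y: 4·0+1·5+1·3+1·2 = 10 | 2·5 = 10
gcd(4,1,1,1,2) = 1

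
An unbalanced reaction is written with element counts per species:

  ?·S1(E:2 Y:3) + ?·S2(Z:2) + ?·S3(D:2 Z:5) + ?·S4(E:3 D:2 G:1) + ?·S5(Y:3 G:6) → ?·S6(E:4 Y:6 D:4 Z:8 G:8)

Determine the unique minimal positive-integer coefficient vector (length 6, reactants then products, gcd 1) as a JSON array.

E: 4·2+5·0+6·0+4·3+6·0 = 20 | 5·4 = 20
Y: 4·3+5·0+6·0+4·0+6·3 = 30 | 5·6 = 30
D: 4·0+5·0+6·2+4·2+6·0 = 20 | 5·4 = 20
Z: 4·0+5·2+6·5+4·0+6·0 = 40 | 5·8 = 40
G: 4·0+5·0+6·0+4·1+6·6 = 40 | 5·8 = 40
gcd(4,5,6,4,6,5) = 1

Coefficients: [4, 5, 6, 4, 6, 5]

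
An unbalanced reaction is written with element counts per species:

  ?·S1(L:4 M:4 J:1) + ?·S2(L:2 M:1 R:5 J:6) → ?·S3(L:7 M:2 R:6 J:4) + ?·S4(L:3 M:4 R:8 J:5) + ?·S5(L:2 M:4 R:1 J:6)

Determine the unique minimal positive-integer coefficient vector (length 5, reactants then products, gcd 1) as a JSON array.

Coefficients: [5, 6, 3, 1, 4]

L: 5·4+6·2 = 32 | 3·7+1·3+4·2 = 32
M: 5·4+6·1 = 26 | 3·2+1·4+4·4 = 26
R: 5·0+6·5 = 30 | 3·6+1·8+4·1 = 30
J: 5·1+6·6 = 41 | 3·4+1·5+4·6 = 41
gcd(5,6,3,1,4) = 1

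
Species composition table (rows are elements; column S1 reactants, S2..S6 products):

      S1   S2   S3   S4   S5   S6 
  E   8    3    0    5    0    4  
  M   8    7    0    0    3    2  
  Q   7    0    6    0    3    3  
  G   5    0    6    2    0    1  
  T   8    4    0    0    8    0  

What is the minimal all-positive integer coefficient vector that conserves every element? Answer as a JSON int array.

Coefficients: [6, 4, 3, 4, 4, 4]

E: 6·8 = 48 | 4·3+3·0+4·5+4·0+4·4 = 48
M: 6·8 = 48 | 4·7+3·0+4·0+4·3+4·2 = 48
Q: 6·7 = 42 | 4·0+3·6+4·0+4·3+4·3 = 42
G: 6·5 = 30 | 4·0+3·6+4·2+4·0+4·1 = 30
T: 6·8 = 48 | 4·4+3·0+4·0+4·8+4·0 = 48
gcd(6,4,3,4,4,4) = 1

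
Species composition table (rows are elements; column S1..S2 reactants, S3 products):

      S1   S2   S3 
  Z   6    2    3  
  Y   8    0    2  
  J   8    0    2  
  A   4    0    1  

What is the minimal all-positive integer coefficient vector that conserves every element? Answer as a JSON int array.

Coefficients: [1, 3, 4]

Z: 1·6+3·2 = 12 | 4·3 = 12
Y: 1·8+3·0 = 8 | 4·2 = 8
J: 1·8+3·0 = 8 | 4·2 = 8
A: 1·4+3·0 = 4 | 4·1 = 4
gcd(1,3,4) = 1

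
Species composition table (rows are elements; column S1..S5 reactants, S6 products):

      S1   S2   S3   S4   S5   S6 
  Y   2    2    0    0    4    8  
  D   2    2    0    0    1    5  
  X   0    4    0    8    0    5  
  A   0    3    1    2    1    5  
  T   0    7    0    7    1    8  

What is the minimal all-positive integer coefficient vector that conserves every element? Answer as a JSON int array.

Coefficients: [5, 3, 5, 1, 4, 4]

Y: 5·2+3·2+5·0+1·0+4·4 = 32 | 4·8 = 32
D: 5·2+3·2+5·0+1·0+4·1 = 20 | 4·5 = 20
X: 5·0+3·4+5·0+1·8+4·0 = 20 | 4·5 = 20
A: 5·0+3·3+5·1+1·2+4·1 = 20 | 4·5 = 20
T: 5·0+3·7+5·0+1·7+4·1 = 32 | 4·8 = 32
gcd(5,3,5,1,4,4) = 1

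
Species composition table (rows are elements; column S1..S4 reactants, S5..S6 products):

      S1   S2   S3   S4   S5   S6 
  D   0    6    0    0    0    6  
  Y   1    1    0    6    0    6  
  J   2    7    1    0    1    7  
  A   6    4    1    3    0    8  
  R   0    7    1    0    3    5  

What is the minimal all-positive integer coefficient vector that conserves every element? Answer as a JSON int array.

Coefficients: [1, 5, 2, 4, 4, 5]

D: 1·0+5·6+2·0+4·0 = 30 | 4·0+5·6 = 30
Y: 1·1+5·1+2·0+4·6 = 30 | 4·0+5·6 = 30
J: 1·2+5·7+2·1+4·0 = 39 | 4·1+5·7 = 39
A: 1·6+5·4+2·1+4·3 = 40 | 4·0+5·8 = 40
R: 1·0+5·7+2·1+4·0 = 37 | 4·3+5·5 = 37
gcd(1,5,2,4,4,5) = 1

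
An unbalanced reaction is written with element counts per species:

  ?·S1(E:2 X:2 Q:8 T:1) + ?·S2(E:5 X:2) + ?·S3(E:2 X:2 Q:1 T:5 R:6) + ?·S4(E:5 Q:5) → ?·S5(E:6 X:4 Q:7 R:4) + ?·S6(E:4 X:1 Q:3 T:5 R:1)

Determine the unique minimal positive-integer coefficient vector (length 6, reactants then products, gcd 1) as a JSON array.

Coefficients: [5, 5, 5, 3, 6, 6]

E: 5·2+5·5+5·2+3·5 = 60 | 6·6+6·4 = 60
X: 5·2+5·2+5·2+3·0 = 30 | 6·4+6·1 = 30
Q: 5·8+5·0+5·1+3·5 = 60 | 6·7+6·3 = 60
T: 5·1+5·0+5·5+3·0 = 30 | 6·0+6·5 = 30
R: 5·0+5·0+5·6+3·0 = 30 | 6·4+6·1 = 30
gcd(5,5,5,3,6,6) = 1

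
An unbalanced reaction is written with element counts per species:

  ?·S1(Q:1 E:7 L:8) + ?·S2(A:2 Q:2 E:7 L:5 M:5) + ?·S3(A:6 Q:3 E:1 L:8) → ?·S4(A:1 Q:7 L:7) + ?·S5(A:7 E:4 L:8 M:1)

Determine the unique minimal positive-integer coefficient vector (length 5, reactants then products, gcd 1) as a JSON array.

Coefficients: [1, 1, 6, 3, 5]

A: 1·0+1·2+6·6 = 38 | 3·1+5·7 = 38
Q: 1·1+1·2+6·3 = 21 | 3·7+5·0 = 21
E: 1·7+1·7+6·1 = 20 | 3·0+5·4 = 20
L: 1·8+1·5+6·8 = 61 | 3·7+5·8 = 61
M: 1·0+1·5+6·0 = 5 | 3·0+5·1 = 5
gcd(1,1,6,3,5) = 1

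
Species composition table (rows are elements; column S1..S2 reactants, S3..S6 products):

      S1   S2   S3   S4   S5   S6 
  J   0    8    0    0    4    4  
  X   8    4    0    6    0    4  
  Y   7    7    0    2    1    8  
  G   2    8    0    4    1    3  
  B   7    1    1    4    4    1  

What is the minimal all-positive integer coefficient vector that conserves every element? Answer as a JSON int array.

Coefficients: [4, 3, 6, 4, 1, 5]

J: 4·0+3·8 = 24 | 6·0+4·0+1·4+5·4 = 24
X: 4·8+3·4 = 44 | 6·0+4·6+1·0+5·4 = 44
Y: 4·7+3·7 = 49 | 6·0+4·2+1·1+5·8 = 49
G: 4·2+3·8 = 32 | 6·0+4·4+1·1+5·3 = 32
B: 4·7+3·1 = 31 | 6·1+4·4+1·4+5·1 = 31
gcd(4,3,6,4,1,5) = 1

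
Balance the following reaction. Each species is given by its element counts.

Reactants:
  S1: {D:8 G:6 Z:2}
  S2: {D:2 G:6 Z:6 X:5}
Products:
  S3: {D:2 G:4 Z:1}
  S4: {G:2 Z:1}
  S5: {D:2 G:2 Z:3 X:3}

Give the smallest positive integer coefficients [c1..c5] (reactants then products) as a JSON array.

Coefficients: [1, 3, 2, 3, 5]

D: 1·8+3·2 = 14 | 2·2+3·0+5·2 = 14
G: 1·6+3·6 = 24 | 2·4+3·2+5·2 = 24
Z: 1·2+3·6 = 20 | 2·1+3·1+5·3 = 20
X: 1·0+3·5 = 15 | 2·0+3·0+5·3 = 15
gcd(1,3,2,3,5) = 1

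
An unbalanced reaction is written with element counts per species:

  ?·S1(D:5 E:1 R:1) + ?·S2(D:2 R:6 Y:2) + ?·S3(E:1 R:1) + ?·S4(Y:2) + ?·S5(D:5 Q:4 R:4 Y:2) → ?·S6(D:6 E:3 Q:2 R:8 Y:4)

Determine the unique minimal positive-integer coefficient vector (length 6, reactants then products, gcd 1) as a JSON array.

D: 1·5+1·2+5·0+2·0+1·5 = 12 | 2·6 = 12
E: 1·1+1·0+5·1+2·0+1·0 = 6 | 2·3 = 6
Q: 1·0+1·0+5·0+2·0+1·4 = 4 | 2·2 = 4
R: 1·1+1·6+5·1+2·0+1·4 = 16 | 2·8 = 16
Y: 1·0+1·2+5·0+2·2+1·2 = 8 | 2·4 = 8
gcd(1,1,5,2,1,2) = 1

Coefficients: [1, 1, 5, 2, 1, 2]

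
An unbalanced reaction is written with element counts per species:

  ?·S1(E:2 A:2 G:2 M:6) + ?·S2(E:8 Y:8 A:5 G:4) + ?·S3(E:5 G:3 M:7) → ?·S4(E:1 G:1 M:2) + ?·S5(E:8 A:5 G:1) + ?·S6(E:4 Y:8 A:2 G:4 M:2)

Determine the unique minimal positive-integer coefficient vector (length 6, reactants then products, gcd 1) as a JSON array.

Coefficients: [1, 6, 2, 4, 4, 6]

E: 1·2+6·8+2·5 = 60 | 4·1+4·8+6·4 = 60
Y: 1·0+6·8+2·0 = 48 | 4·0+4·0+6·8 = 48
A: 1·2+6·5+2·0 = 32 | 4·0+4·5+6·2 = 32
G: 1·2+6·4+2·3 = 32 | 4·1+4·1+6·4 = 32
M: 1·6+6·0+2·7 = 20 | 4·2+4·0+6·2 = 20
gcd(1,6,2,4,4,6) = 1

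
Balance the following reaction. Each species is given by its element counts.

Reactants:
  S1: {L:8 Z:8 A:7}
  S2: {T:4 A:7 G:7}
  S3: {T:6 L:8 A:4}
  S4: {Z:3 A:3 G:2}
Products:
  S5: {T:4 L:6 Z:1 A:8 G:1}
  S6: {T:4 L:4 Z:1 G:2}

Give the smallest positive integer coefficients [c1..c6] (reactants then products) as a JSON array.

T: 1·0+2·4+6·6+1·0 = 44 | 6·4+5·4 = 44
L: 1·8+2·0+6·8+1·0 = 56 | 6·6+5·4 = 56
Z: 1·8+2·0+6·0+1·3 = 11 | 6·1+5·1 = 11
A: 1·7+2·7+6·4+1·3 = 48 | 6·8+5·0 = 48
G: 1·0+2·7+6·0+1·2 = 16 | 6·1+5·2 = 16
gcd(1,2,6,1,6,5) = 1

Coefficients: [1, 2, 6, 1, 6, 5]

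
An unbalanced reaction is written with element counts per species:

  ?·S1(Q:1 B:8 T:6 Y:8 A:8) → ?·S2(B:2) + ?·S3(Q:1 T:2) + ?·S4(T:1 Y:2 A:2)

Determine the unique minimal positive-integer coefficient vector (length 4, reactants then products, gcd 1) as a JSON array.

Q: 1·1 = 1 | 4·0+1·1+4·0 = 1
B: 1·8 = 8 | 4·2+1·0+4·0 = 8
T: 1·6 = 6 | 4·0+1·2+4·1 = 6
Y: 1·8 = 8 | 4·0+1·0+4·2 = 8
A: 1·8 = 8 | 4·0+1·0+4·2 = 8
gcd(1,4,1,4) = 1

Coefficients: [1, 4, 1, 4]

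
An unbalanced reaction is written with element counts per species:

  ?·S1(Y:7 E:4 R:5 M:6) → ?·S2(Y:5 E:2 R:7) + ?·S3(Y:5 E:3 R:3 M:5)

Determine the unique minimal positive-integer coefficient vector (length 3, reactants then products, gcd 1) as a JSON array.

Y: 5·7 = 35 | 1·5+6·5 = 35
E: 5·4 = 20 | 1·2+6·3 = 20
R: 5·5 = 25 | 1·7+6·3 = 25
M: 5·6 = 30 | 1·0+6·5 = 30
gcd(5,1,6) = 1

Coefficients: [5, 1, 6]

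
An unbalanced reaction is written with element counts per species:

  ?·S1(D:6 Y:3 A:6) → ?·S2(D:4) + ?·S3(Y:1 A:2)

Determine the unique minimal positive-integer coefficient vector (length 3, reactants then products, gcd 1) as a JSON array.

D: 2·6 = 12 | 3·4+6·0 = 12
Y: 2·3 = 6 | 3·0+6·1 = 6
A: 2·6 = 12 | 3·0+6·2 = 12
gcd(2,3,6) = 1

Coefficients: [2, 3, 6]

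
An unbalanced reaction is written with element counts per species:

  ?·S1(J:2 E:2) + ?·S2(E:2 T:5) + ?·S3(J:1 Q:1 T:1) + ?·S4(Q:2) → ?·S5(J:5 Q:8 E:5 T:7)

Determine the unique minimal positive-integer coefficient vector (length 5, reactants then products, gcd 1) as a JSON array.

J: 3·2+2·0+4·1+6·0 = 10 | 2·5 = 10
Q: 3·0+2·0+4·1+6·2 = 16 | 2·8 = 16
E: 3·2+2·2+4·0+6·0 = 10 | 2·5 = 10
T: 3·0+2·5+4·1+6·0 = 14 | 2·7 = 14
gcd(3,2,4,6,2) = 1

Coefficients: [3, 2, 4, 6, 2]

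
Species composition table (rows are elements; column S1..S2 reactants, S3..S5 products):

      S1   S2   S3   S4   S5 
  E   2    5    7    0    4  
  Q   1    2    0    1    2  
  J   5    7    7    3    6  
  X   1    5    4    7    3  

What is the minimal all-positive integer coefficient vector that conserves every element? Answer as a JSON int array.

Coefficients: [1, 5, 1, 1, 5]

E: 1·2+5·5 = 27 | 1·7+1·0+5·4 = 27
Q: 1·1+5·2 = 11 | 1·0+1·1+5·2 = 11
J: 1·5+5·7 = 40 | 1·7+1·3+5·6 = 40
X: 1·1+5·5 = 26 | 1·4+1·7+5·3 = 26
gcd(1,5,1,1,5) = 1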